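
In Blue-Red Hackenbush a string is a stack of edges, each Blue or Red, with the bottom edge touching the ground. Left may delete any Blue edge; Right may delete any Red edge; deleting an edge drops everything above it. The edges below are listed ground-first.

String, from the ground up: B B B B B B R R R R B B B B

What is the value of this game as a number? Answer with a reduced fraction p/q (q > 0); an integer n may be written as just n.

1311/256

edge 1 of 14 (B): { 0 | · } — 1
edge 2 of 14 (B): { 0 1 | · } — 2
edge 3 of 14 (B): { 0 1 2 | · } — 3
edge 4 of 14 (B): { 0 1 2 3 | · } — 4
edge 5 of 14 (B): { 0 1 2 3 4 | · } — 5
edge 6 of 14 (B): { 0 1 2 3 4 5 | · } — 6
edge 7 of 14 (R): { 0 1 2 3 4 5 | 6 } — 11/2
edge 8 of 14 (R): { 0 1 2 3 4 5 | 11/2 6 } — 21/4
edge 9 of 14 (R): { 0 1 2 3 4 5 | 21/4 11/2 6 } — 41/8
edge 10 of 14 (R): { 0 1 2 3 4 5 | 41/8 21/4 11/2 6 } — 81/16
edge 11 of 14 (B): { 0 1 2 3 4 5 81/16 | 41/8 21/4 11/2 6 } — 163/32
edge 12 of 14 (B): { 0 1 2 3 4 5 81/16 163/32 | 41/8 21/4 11/2 6 } — 327/64
edge 13 of 14 (B): { 0 1 2 3 4 5 81/16 163/32 327/64 | 41/8 21/4 11/2 6 } — 655/128
edge 14 of 14 (B): { 0 1 2 3 4 5 81/16 163/32 327/64 655/128 | 41/8 21/4 11/2 6 } — 1311/256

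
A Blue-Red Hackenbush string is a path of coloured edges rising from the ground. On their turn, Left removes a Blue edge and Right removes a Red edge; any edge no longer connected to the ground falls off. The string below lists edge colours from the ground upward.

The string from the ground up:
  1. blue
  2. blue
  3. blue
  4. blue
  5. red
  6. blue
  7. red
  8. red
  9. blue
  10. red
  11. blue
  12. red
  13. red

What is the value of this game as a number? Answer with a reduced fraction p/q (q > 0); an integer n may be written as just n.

edge 1 of 13 (blue): { 0 |  } so 1
edge 2 of 13 (blue): { 0, 1 |  } so 2
edge 3 of 13 (blue): { 0, 1, 2 |  } so 3
edge 4 of 13 (blue): { 0, 1, 2, 3 |  } so 4
edge 5 of 13 (red): { 0, 1, 2, 3 | 4 } so 7/2
edge 6 of 13 (blue): { 0, 1, 2, 3, 7/2 | 4 } so 15/4
edge 7 of 13 (red): { 0, 1, 2, 3, 7/2 | 15/4, 4 } so 29/8
edge 8 of 13 (red): { 0, 1, 2, 3, 7/2 | 29/8, 15/4, 4 } so 57/16
edge 9 of 13 (blue): { 0, 1, 2, 3, 7/2, 57/16 | 29/8, 15/4, 4 } so 115/32
edge 10 of 13 (red): { 0, 1, 2, 3, 7/2, 57/16 | 115/32, 29/8, 15/4, 4 } so 229/64
edge 11 of 13 (blue): { 0, 1, 2, 3, 7/2, 57/16, 229/64 | 115/32, 29/8, 15/4, 4 } so 459/128
edge 12 of 13 (red): { 0, 1, 2, 3, 7/2, 57/16, 229/64 | 459/128, 115/32, 29/8, 15/4, 4 } so 917/256
edge 13 of 13 (red): { 0, 1, 2, 3, 7/2, 57/16, 229/64 | 917/256, 459/128, 115/32, 29/8, 15/4, 4 } so 1833/512

1833/512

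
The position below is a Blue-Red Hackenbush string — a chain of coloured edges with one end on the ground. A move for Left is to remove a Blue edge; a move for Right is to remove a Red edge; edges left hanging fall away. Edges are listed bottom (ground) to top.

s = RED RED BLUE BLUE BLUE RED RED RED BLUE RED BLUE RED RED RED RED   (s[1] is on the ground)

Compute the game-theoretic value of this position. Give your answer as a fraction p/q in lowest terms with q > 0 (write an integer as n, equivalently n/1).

-10079/8192

Build value(s[:k]) for k = 1..15, string s = RED RED BLUE BLUE BLUE RED RED RED BLUE RED BLUE RED RED RED RED.
1 of 15 · R · max L −∞ · min R 0 => -1
2 of 15 · RR · max L −∞ · min R -1 => -2
3 of 15 · RRB · max L -2 · min R -1 => -3/2
4 of 15 · RRBB · max L -3/2 · min R -1 => -5/4
5 of 15 · RRBBB · max L -5/4 · min R -1 => -9/8
6 of 15 · RRBBBR · max L -5/4 · min R -9/8 => -19/16
7 of 15 · RRBBBRR · max L -5/4 · min R -19/16 => -39/32
8 of 15 · RRBBBRRR · max L -5/4 · min R -39/32 => -79/64
9 of 15 · RRBBBRRRB · max L -79/64 · min R -39/32 => -157/128
10 of 15 · RRBBBRRRBR · max L -79/64 · min R -157/128 => -315/256
11 of 15 · RRBBBRRRBRB · max L -315/256 · min R -157/128 => -629/512
12 of 15 · RRBBBRRRBRBR · max L -315/256 · min R -629/512 => -1259/1024
13 of 15 · RRBBBRRRBRBRR · max L -315/256 · min R -1259/1024 => -2519/2048
14 of 15 · RRBBBRRRBRBRRR · max L -315/256 · min R -2519/2048 => -5039/4096
15 of 15 · RRBBBRRRBRBRRRR · max L -315/256 · min R -5039/4096 => -10079/8192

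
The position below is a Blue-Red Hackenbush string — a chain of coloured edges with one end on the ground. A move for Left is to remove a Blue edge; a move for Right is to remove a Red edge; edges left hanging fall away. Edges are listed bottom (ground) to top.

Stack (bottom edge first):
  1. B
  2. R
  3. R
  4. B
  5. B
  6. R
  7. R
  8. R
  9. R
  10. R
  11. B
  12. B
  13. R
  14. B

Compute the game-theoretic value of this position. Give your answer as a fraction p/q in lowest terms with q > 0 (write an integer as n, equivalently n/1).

3099/8192

Prefix values for B R R B B R R R R R B B R B via {L|R} + simplicity:
step 1: add B to get B; options L={ 0 } R={ · } — 1
step 2: add R to get BR; options L={ 0 } R={ 1 } — 1/2
step 3: add R to get BRR; options L={ 0 } R={ 1/2 1 } — 1/4
step 4: add B to get BRRB; options L={ 0 1/4 } R={ 1/2 1 } — 3/8
step 5: add B to get BRRBB; options L={ 0 1/4 3/8 } R={ 1/2 1 } — 7/16
step 6: add R to get BRRBBR; options L={ 0 1/4 3/8 } R={ 7/16 1/2 1 } — 13/32
step 7: add R to get BRRBBRR; options L={ 0 1/4 3/8 } R={ 13/32 7/16 1/2 1 } — 25/64
step 8: add R to get BRRBBRRR; options L={ 0 1/4 3/8 } R={ 25/64 13/32 7/16 1/2 1 } — 49/128
step 9: add R to get BRRBBRRRR; options L={ 0 1/4 3/8 } R={ 49/128 25/64 13/32 7/16 1/2 1 } — 97/256
step 10: add R to get BRRBBRRRRR; options L={ 0 1/4 3/8 } R={ 97/256 49/128 25/64 13/32 7/16 1/2 1 } — 193/512
step 11: add B to get BRRBBRRRRRB; options L={ 0 1/4 3/8 193/512 } R={ 97/256 49/128 25/64 13/32 7/16 1/2 1 } — 387/1024
step 12: add B to get BRRBBRRRRRBB; options L={ 0 1/4 3/8 193/512 387/1024 } R={ 97/256 49/128 25/64 13/32 7/16 1/2 1 } — 775/2048
step 13: add R to get BRRBBRRRRRBBR; options L={ 0 1/4 3/8 193/512 387/1024 } R={ 775/2048 97/256 49/128 25/64 13/32 7/16 1/2 1 } — 1549/4096
step 14: add B to get BRRBBRRRRRBBRB; options L={ 0 1/4 3/8 193/512 387/1024 1549/4096 } R={ 775/2048 97/256 49/128 25/64 13/32 7/16 1/2 1 } — 3099/8192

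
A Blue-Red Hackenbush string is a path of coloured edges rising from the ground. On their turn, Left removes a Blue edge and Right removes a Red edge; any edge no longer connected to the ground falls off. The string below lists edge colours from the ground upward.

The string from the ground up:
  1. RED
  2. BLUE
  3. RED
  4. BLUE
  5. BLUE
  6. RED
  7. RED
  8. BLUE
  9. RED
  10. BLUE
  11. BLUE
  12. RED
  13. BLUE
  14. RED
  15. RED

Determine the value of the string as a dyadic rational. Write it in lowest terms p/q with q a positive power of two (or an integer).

-9879/16384

g_1 [R]  L=[—]  R=[0]  gives -1
g_2 [RB]  L=[-1]  R=[0]  gives -1/2
g_3 [RBR]  L=[-1]  R=[-1/2; 0]  gives -3/4
g_4 [RBRB]  L=[-1; -3/4]  R=[-1/2; 0]  gives -5/8
g_5 [RBRBB]  L=[-1; -3/4; -5/8]  R=[-1/2; 0]  gives -9/16
g_6 [RBRBBR]  L=[-1; -3/4; -5/8]  R=[-9/16; -1/2; 0]  gives -19/32
g_7 [RBRBBRR]  L=[-1; -3/4; -5/8]  R=[-19/32; -9/16; -1/2; 0]  gives -39/64
g_8 [RBRBBRRB]  L=[-1; -3/4; -5/8; -39/64]  R=[-19/32; -9/16; -1/2; 0]  gives -77/128
g_9 [RBRBBRRBR]  L=[-1; -3/4; -5/8; -39/64]  R=[-77/128; -19/32; -9/16; -1/2; 0]  gives -155/256
g_10 [RBRBBRRBRB]  L=[-1; -3/4; -5/8; -39/64; -155/256]  R=[-77/128; -19/32; -9/16; -1/2; 0]  gives -309/512
g_11 [RBRBBRRBRBB]  L=[-1; -3/4; -5/8; -39/64; -155/256; -309/512]  R=[-77/128; -19/32; -9/16; -1/2; 0]  gives -617/1024
g_12 [RBRBBRRBRBBR]  L=[-1; -3/4; -5/8; -39/64; -155/256; -309/512]  R=[-617/1024; -77/128; -19/32; -9/16; -1/2; 0]  gives -1235/2048
g_13 [RBRBBRRBRBBRB]  L=[-1; -3/4; -5/8; -39/64; -155/256; -309/512; -1235/2048]  R=[-617/1024; -77/128; -19/32; -9/16; -1/2; 0]  gives -2469/4096
g_14 [RBRBBRRBRBBRBR]  L=[-1; -3/4; -5/8; -39/64; -155/256; -309/512; -1235/2048]  R=[-2469/4096; -617/1024; -77/128; -19/32; -9/16; -1/2; 0]  gives -4939/8192
g_15 [RBRBBRRBRBBRBRR]  L=[-1; -3/4; -5/8; -39/64; -155/256; -309/512; -1235/2048]  R=[-4939/8192; -2469/4096; -617/1024; -77/128; -19/32; -9/16; -1/2; 0]  gives -9879/16384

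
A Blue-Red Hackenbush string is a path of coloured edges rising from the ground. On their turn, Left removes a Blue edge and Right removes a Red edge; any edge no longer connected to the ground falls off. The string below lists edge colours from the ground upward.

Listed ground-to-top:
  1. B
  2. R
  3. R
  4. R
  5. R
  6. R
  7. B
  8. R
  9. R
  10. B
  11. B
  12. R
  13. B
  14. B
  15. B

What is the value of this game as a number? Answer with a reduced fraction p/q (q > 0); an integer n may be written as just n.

Build v(s[:k]) for k = 1..15, string s = B R R R R R B R R B B R B B B.
1 of 15 · B · max L 0 · min R +∞ — 1
2 of 15 · BR · max L 0 · min R 1 — 1/2
3 of 15 · BRR · max L 0 · min R 1/2 — 1/4
4 of 15 · BRRR · max L 0 · min R 1/4 — 1/8
5 of 15 · BRRRR · max L 0 · min R 1/8 — 1/16
6 of 15 · BRRRRR · max L 0 · min R 1/16 — 1/32
7 of 15 · BRRRRRB · max L 1/32 · min R 1/16 — 3/64
8 of 15 · BRRRRRBR · max L 1/32 · min R 3/64 — 5/128
9 of 15 · BRRRRRBRR · max L 1/32 · min R 5/128 — 9/256
10 of 15 · BRRRRRBRRB · max L 9/256 · min R 5/128 — 19/512
11 of 15 · BRRRRRBRRBB · max L 19/512 · min R 5/128 — 39/1024
12 of 15 · BRRRRRBRRBBR · max L 19/512 · min R 39/1024 — 77/2048
13 of 15 · BRRRRRBRRBBRB · max L 77/2048 · min R 39/1024 — 155/4096
14 of 15 · BRRRRRBRRBBRBB · max L 155/4096 · min R 39/1024 — 311/8192
15 of 15 · BRRRRRBRRBBRBBB · max L 311/8192 · min R 39/1024 — 623/16384

623/16384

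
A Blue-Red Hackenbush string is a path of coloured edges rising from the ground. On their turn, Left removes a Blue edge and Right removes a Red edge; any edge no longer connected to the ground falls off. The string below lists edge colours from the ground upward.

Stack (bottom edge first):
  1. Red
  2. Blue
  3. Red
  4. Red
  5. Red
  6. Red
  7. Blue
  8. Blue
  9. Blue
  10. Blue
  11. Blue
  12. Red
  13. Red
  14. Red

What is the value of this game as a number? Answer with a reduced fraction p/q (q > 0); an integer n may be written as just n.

edge 1 of 14 (Red): {  | 0 } so -1
edge 2 of 14 (Blue): { -1 | 0 } so -1/2
edge 3 of 14 (Red): { -1 | -1/2 0 } so -3/4
edge 4 of 14 (Red): { -1 | -3/4 -1/2 0 } so -7/8
edge 5 of 14 (Red): { -1 | -7/8 -3/4 -1/2 0 } so -15/16
edge 6 of 14 (Red): { -1 | -15/16 -7/8 -3/4 -1/2 0 } so -31/32
edge 7 of 14 (Blue): { -1 -31/32 | -15/16 -7/8 -3/4 -1/2 0 } so -61/64
edge 8 of 14 (Blue): { -1 -31/32 -61/64 | -15/16 -7/8 -3/4 -1/2 0 } so -121/128
edge 9 of 14 (Blue): { -1 -31/32 -61/64 -121/128 | -15/16 -7/8 -3/4 -1/2 0 } so -241/256
edge 10 of 14 (Blue): { -1 -31/32 -61/64 -121/128 -241/256 | -15/16 -7/8 -3/4 -1/2 0 } so -481/512
edge 11 of 14 (Blue): { -1 -31/32 -61/64 -121/128 -241/256 -481/512 | -15/16 -7/8 -3/4 -1/2 0 } so -961/1024
edge 12 of 14 (Red): { -1 -31/32 -61/64 -121/128 -241/256 -481/512 | -961/1024 -15/16 -7/8 -3/4 -1/2 0 } so -1923/2048
edge 13 of 14 (Red): { -1 -31/32 -61/64 -121/128 -241/256 -481/512 | -1923/2048 -961/1024 -15/16 -7/8 -3/4 -1/2 0 } so -3847/4096
edge 14 of 14 (Red): { -1 -31/32 -61/64 -121/128 -241/256 -481/512 | -3847/4096 -1923/2048 -961/1024 -15/16 -7/8 -3/4 -1/2 0 } so -7695/8192

-7695/8192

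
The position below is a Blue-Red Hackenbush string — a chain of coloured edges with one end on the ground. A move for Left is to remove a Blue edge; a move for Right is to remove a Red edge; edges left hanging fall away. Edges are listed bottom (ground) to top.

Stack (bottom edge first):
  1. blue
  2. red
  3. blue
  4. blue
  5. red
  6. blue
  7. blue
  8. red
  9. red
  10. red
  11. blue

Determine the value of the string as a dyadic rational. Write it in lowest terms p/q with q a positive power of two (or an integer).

867/1024

edge 1 of 11 (blue): { 0 | · } = 1
edge 2 of 11 (red): { 0 | 1 } = 1/2
edge 3 of 11 (blue): { 0, 1/2 | 1 } = 3/4
edge 4 of 11 (blue): { 0, 1/2, 3/4 | 1 } = 7/8
edge 5 of 11 (red): { 0, 1/2, 3/4 | 7/8, 1 } = 13/16
edge 6 of 11 (blue): { 0, 1/2, 3/4, 13/16 | 7/8, 1 } = 27/32
edge 7 of 11 (blue): { 0, 1/2, 3/4, 13/16, 27/32 | 7/8, 1 } = 55/64
edge 8 of 11 (red): { 0, 1/2, 3/4, 13/16, 27/32 | 55/64, 7/8, 1 } = 109/128
edge 9 of 11 (red): { 0, 1/2, 3/4, 13/16, 27/32 | 109/128, 55/64, 7/8, 1 } = 217/256
edge 10 of 11 (red): { 0, 1/2, 3/4, 13/16, 27/32 | 217/256, 109/128, 55/64, 7/8, 1 } = 433/512
edge 11 of 11 (blue): { 0, 1/2, 3/4, 13/16, 27/32, 433/512 | 217/256, 109/128, 55/64, 7/8, 1 } = 867/1024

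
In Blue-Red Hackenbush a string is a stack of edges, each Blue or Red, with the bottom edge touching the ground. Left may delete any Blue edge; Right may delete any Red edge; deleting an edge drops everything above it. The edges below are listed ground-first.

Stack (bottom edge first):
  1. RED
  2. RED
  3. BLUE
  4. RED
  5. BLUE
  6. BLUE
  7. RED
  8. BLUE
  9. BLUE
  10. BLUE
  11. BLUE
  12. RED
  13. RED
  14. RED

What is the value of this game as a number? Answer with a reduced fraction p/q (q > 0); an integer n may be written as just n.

-6415/4096

Build G(s[:k]) for k = 1..14, string s = RED RED BLUE RED BLUE BLUE RED BLUE BLUE BLUE BLUE RED RED RED.
step 1: add RED to get R; options L={  } R={ 0 } so -1
step 2: add RED to get RR; options L={  } R={ -1; 0 } so -2
step 3: add BLUE to get RRB; options L={ -2 } R={ -1; 0 } so -3/2
step 4: add RED to get RRBR; options L={ -2 } R={ -3/2; -1; 0 } so -7/4
step 5: add BLUE to get RRBRB; options L={ -2; -7/4 } R={ -3/2; -1; 0 } so -13/8
step 6: add BLUE to get RRBRBB; options L={ -2; -7/4; -13/8 } R={ -3/2; -1; 0 } so -25/16
step 7: add RED to get RRBRBBR; options L={ -2; -7/4; -13/8 } R={ -25/16; -3/2; -1; 0 } so -51/32
step 8: add BLUE to get RRBRBBRB; options L={ -2; -7/4; -13/8; -51/32 } R={ -25/16; -3/2; -1; 0 } so -101/64
step 9: add BLUE to get RRBRBBRBB; options L={ -2; -7/4; -13/8; -51/32; -101/64 } R={ -25/16; -3/2; -1; 0 } so -201/128
step 10: add BLUE to get RRBRBBRBBB; options L={ -2; -7/4; -13/8; -51/32; -101/64; -201/128 } R={ -25/16; -3/2; -1; 0 } so -401/256
step 11: add BLUE to get RRBRBBRBBBB; options L={ -2; -7/4; -13/8; -51/32; -101/64; -201/128; -401/256 } R={ -25/16; -3/2; -1; 0 } so -801/512
step 12: add RED to get RRBRBBRBBBBR; options L={ -2; -7/4; -13/8; -51/32; -101/64; -201/128; -401/256 } R={ -801/512; -25/16; -3/2; -1; 0 } so -1603/1024
step 13: add RED to get RRBRBBRBBBBRR; options L={ -2; -7/4; -13/8; -51/32; -101/64; -201/128; -401/256 } R={ -1603/1024; -801/512; -25/16; -3/2; -1; 0 } so -3207/2048
step 14: add RED to get RRBRBBRBBBBRRR; options L={ -2; -7/4; -13/8; -51/32; -101/64; -201/128; -401/256 } R={ -3207/2048; -1603/1024; -801/512; -25/16; -3/2; -1; 0 } so -6415/4096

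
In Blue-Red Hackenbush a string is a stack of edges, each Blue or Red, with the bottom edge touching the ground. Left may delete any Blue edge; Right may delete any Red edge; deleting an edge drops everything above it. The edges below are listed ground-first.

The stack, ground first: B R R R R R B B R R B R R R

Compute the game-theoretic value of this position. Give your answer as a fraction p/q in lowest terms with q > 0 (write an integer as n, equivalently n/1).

401/8192

step 1: add B to get B; options L={ 0 } R={ none } = 1
step 2: add R to get BR; options L={ 0 } R={ 1 } = 1/2
step 3: add R to get BRR; options L={ 0 } R={ 1/2 1 } = 1/4
step 4: add R to get BRRR; options L={ 0 } R={ 1/4 1/2 1 } = 1/8
step 5: add R to get BRRRR; options L={ 0 } R={ 1/8 1/4 1/2 1 } = 1/16
step 6: add R to get BRRRRR; options L={ 0 } R={ 1/16 1/8 1/4 1/2 1 } = 1/32
step 7: add B to get BRRRRRB; options L={ 0 1/32 } R={ 1/16 1/8 1/4 1/2 1 } = 3/64
step 8: add B to get BRRRRRBB; options L={ 0 1/32 3/64 } R={ 1/16 1/8 1/4 1/2 1 } = 7/128
step 9: add R to get BRRRRRBBR; options L={ 0 1/32 3/64 } R={ 7/128 1/16 1/8 1/4 1/2 1 } = 13/256
step 10: add R to get BRRRRRBBRR; options L={ 0 1/32 3/64 } R={ 13/256 7/128 1/16 1/8 1/4 1/2 1 } = 25/512
step 11: add B to get BRRRRRBBRRB; options L={ 0 1/32 3/64 25/512 } R={ 13/256 7/128 1/16 1/8 1/4 1/2 1 } = 51/1024
step 12: add R to get BRRRRRBBRRBR; options L={ 0 1/32 3/64 25/512 } R={ 51/1024 13/256 7/128 1/16 1/8 1/4 1/2 1 } = 101/2048
step 13: add R to get BRRRRRBBRRBRR; options L={ 0 1/32 3/64 25/512 } R={ 101/2048 51/1024 13/256 7/128 1/16 1/8 1/4 1/2 1 } = 201/4096
step 14: add R to get BRRRRRBBRRBRRR; options L={ 0 1/32 3/64 25/512 } R={ 201/4096 101/2048 51/1024 13/256 7/128 1/16 1/8 1/4 1/2 1 } = 401/8192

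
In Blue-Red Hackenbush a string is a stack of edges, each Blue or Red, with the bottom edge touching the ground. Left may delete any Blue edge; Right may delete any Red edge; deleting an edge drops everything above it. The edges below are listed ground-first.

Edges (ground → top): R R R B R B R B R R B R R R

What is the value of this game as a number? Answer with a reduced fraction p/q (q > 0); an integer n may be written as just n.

-5487/2048

Recurse on prefixes of the 14-edge string R R R B R B R B R R B R R R:
edge 1 of 14 (R): { · | 0 } gives -1
edge 2 of 14 (R): { · | -1, 0 } gives -2
edge 3 of 14 (R): { · | -2, -1, 0 } gives -3
edge 4 of 14 (B): { -3 | -2, -1, 0 } gives -5/2
edge 5 of 14 (R): { -3 | -5/2, -2, -1, 0 } gives -11/4
edge 6 of 14 (B): { -3, -11/4 | -5/2, -2, -1, 0 } gives -21/8
edge 7 of 14 (R): { -3, -11/4 | -21/8, -5/2, -2, -1, 0 } gives -43/16
edge 8 of 14 (B): { -3, -11/4, -43/16 | -21/8, -5/2, -2, -1, 0 } gives -85/32
edge 9 of 14 (R): { -3, -11/4, -43/16 | -85/32, -21/8, -5/2, -2, -1, 0 } gives -171/64
edge 10 of 14 (R): { -3, -11/4, -43/16 | -171/64, -85/32, -21/8, -5/2, -2, -1, 0 } gives -343/128
edge 11 of 14 (B): { -3, -11/4, -43/16, -343/128 | -171/64, -85/32, -21/8, -5/2, -2, -1, 0 } gives -685/256
edge 12 of 14 (R): { -3, -11/4, -43/16, -343/128 | -685/256, -171/64, -85/32, -21/8, -5/2, -2, -1, 0 } gives -1371/512
edge 13 of 14 (R): { -3, -11/4, -43/16, -343/128 | -1371/512, -685/256, -171/64, -85/32, -21/8, -5/2, -2, -1, 0 } gives -2743/1024
edge 14 of 14 (R): { -3, -11/4, -43/16, -343/128 | -2743/1024, -1371/512, -685/256, -171/64, -85/32, -21/8, -5/2, -2, -1, 0 } gives -5487/2048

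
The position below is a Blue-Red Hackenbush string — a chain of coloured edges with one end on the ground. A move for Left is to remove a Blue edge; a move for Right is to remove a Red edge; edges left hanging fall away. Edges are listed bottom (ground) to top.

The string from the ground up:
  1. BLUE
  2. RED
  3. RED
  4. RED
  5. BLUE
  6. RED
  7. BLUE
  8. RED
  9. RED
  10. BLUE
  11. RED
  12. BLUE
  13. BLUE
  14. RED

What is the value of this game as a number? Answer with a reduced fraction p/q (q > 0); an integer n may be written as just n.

1325/8192

step 1: add BLUE to get B; options L={ 0 } R={  } so 1
step 2: add RED to get BR; options L={ 0 } R={ 1 } so 1/2
step 3: add RED to get BRR; options L={ 0 } R={ 1/2,1 } so 1/4
step 4: add RED to get BRRR; options L={ 0 } R={ 1/4,1/2,1 } so 1/8
step 5: add BLUE to get BRRRB; options L={ 0,1/8 } R={ 1/4,1/2,1 } so 3/16
step 6: add RED to get BRRRBR; options L={ 0,1/8 } R={ 3/16,1/4,1/2,1 } so 5/32
step 7: add BLUE to get BRRRBRB; options L={ 0,1/8,5/32 } R={ 3/16,1/4,1/2,1 } so 11/64
step 8: add RED to get BRRRBRBR; options L={ 0,1/8,5/32 } R={ 11/64,3/16,1/4,1/2,1 } so 21/128
step 9: add RED to get BRRRBRBRR; options L={ 0,1/8,5/32 } R={ 21/128,11/64,3/16,1/4,1/2,1 } so 41/256
step 10: add BLUE to get BRRRBRBRRB; options L={ 0,1/8,5/32,41/256 } R={ 21/128,11/64,3/16,1/4,1/2,1 } so 83/512
step 11: add RED to get BRRRBRBRRBR; options L={ 0,1/8,5/32,41/256 } R={ 83/512,21/128,11/64,3/16,1/4,1/2,1 } so 165/1024
step 12: add BLUE to get BRRRBRBRRBRB; options L={ 0,1/8,5/32,41/256,165/1024 } R={ 83/512,21/128,11/64,3/16,1/4,1/2,1 } so 331/2048
step 13: add BLUE to get BRRRBRBRRBRBB; options L={ 0,1/8,5/32,41/256,165/1024,331/2048 } R={ 83/512,21/128,11/64,3/16,1/4,1/2,1 } so 663/4096
step 14: add RED to get BRRRBRBRRBRBBR; options L={ 0,1/8,5/32,41/256,165/1024,331/2048 } R={ 663/4096,83/512,21/128,11/64,3/16,1/4,1/2,1 } so 1325/8192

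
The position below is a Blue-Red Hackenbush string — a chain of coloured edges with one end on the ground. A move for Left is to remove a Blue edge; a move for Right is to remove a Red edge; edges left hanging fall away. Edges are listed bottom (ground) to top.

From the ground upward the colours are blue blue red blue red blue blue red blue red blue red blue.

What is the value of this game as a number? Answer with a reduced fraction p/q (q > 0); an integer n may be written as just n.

Build v(s[:k]) for k = 1..13, string s = blue blue red blue red blue blue red blue red blue red blue.
1 of 13 · b · max L 0 · min R +∞ -> 1
2 of 13 · bb · max L 1 · min R +∞ -> 2
3 of 13 · bbr · max L 1 · min R 2 -> 3/2
4 of 13 · bbrb · max L 3/2 · min R 2 -> 7/4
5 of 13 · bbrbr · max L 3/2 · min R 7/4 -> 13/8
6 of 13 · bbrbrb · max L 13/8 · min R 7/4 -> 27/16
7 of 13 · bbrbrbb · max L 27/16 · min R 7/4 -> 55/32
8 of 13 · bbrbrbbr · max L 27/16 · min R 55/32 -> 109/64
9 of 13 · bbrbrbbrb · max L 109/64 · min R 55/32 -> 219/128
10 of 13 · bbrbrbbrbr · max L 109/64 · min R 219/128 -> 437/256
11 of 13 · bbrbrbbrbrb · max L 437/256 · min R 219/128 -> 875/512
12 of 13 · bbrbrbbrbrbr · max L 437/256 · min R 875/512 -> 1749/1024
13 of 13 · bbrbrbbrbrbrb · max L 1749/1024 · min R 875/512 -> 3499/2048

3499/2048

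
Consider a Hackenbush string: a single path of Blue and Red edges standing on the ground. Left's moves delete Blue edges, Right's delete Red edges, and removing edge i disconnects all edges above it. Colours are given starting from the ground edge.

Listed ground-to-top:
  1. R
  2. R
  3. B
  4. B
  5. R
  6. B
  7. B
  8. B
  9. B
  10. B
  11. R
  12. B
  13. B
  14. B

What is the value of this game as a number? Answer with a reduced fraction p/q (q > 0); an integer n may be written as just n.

Recurse on prefixes of the 14-edge string R R B B R B B B B B R B B B:
R: Left { — }, Right { 0 } gives simplest -1
RR: Left { — }, Right { -1; 0 } gives simplest -2
RRB: Left { -2 }, Right { -1; 0 } gives simplest -3/2
RRBB: Left { -2; -3/2 }, Right { -1; 0 } gives simplest -5/4
RRBBR: Left { -2; -3/2 }, Right { -5/4; -1; 0 } gives simplest -11/8
RRBBRB: Left { -2; -3/2; -11/8 }, Right { -5/4; -1; 0 } gives simplest -21/16
RRBBRBB: Left { -2; -3/2; -11/8; -21/16 }, Right { -5/4; -1; 0 } gives simplest -41/32
RRBBRBBB: Left { -2; -3/2; -11/8; -21/16; -41/32 }, Right { -5/4; -1; 0 } gives simplest -81/64
RRBBRBBBB: Left { -2; -3/2; -11/8; -21/16; -41/32; -81/64 }, Right { -5/4; -1; 0 } gives simplest -161/128
RRBBRBBBBB: Left { -2; -3/2; -11/8; -21/16; -41/32; -81/64; -161/128 }, Right { -5/4; -1; 0 } gives simplest -321/256
RRBBRBBBBBR: Left { -2; -3/2; -11/8; -21/16; -41/32; -81/64; -161/128 }, Right { -321/256; -5/4; -1; 0 } gives simplest -643/512
RRBBRBBBBBRB: Left { -2; -3/2; -11/8; -21/16; -41/32; -81/64; -161/128; -643/512 }, Right { -321/256; -5/4; -1; 0 } gives simplest -1285/1024
RRBBRBBBBBRBB: Left { -2; -3/2; -11/8; -21/16; -41/32; -81/64; -161/128; -643/512; -1285/1024 }, Right { -321/256; -5/4; -1; 0 } gives simplest -2569/2048
RRBBRBBBBBRBBB: Left { -2; -3/2; -11/8; -21/16; -41/32; -81/64; -161/128; -643/512; -1285/1024; -2569/2048 }, Right { -321/256; -5/4; -1; 0 } gives simplest -5137/4096

-5137/4096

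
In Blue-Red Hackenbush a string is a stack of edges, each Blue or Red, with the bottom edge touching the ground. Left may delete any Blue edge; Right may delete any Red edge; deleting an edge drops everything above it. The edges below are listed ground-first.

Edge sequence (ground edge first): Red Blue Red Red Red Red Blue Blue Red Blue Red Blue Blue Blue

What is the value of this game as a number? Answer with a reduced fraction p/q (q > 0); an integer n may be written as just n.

-7761/8192

R: Left {  }, Right { 0 } -> simplest -1
RB: Left { -1 }, Right { 0 } -> simplest -1/2
RBR: Left { -1 }, Right { -1/2,0 } -> simplest -3/4
RBRR: Left { -1 }, Right { -3/4,-1/2,0 } -> simplest -7/8
RBRRR: Left { -1 }, Right { -7/8,-3/4,-1/2,0 } -> simplest -15/16
RBRRRR: Left { -1 }, Right { -15/16,-7/8,-3/4,-1/2,0 } -> simplest -31/32
RBRRRRB: Left { -1,-31/32 }, Right { -15/16,-7/8,-3/4,-1/2,0 } -> simplest -61/64
RBRRRRBB: Left { -1,-31/32,-61/64 }, Right { -15/16,-7/8,-3/4,-1/2,0 } -> simplest -121/128
RBRRRRBBR: Left { -1,-31/32,-61/64 }, Right { -121/128,-15/16,-7/8,-3/4,-1/2,0 } -> simplest -243/256
RBRRRRBBRB: Left { -1,-31/32,-61/64,-243/256 }, Right { -121/128,-15/16,-7/8,-3/4,-1/2,0 } -> simplest -485/512
RBRRRRBBRBR: Left { -1,-31/32,-61/64,-243/256 }, Right { -485/512,-121/128,-15/16,-7/8,-3/4,-1/2,0 } -> simplest -971/1024
RBRRRRBBRBRB: Left { -1,-31/32,-61/64,-243/256,-971/1024 }, Right { -485/512,-121/128,-15/16,-7/8,-3/4,-1/2,0 } -> simplest -1941/2048
RBRRRRBBRBRBB: Left { -1,-31/32,-61/64,-243/256,-971/1024,-1941/2048 }, Right { -485/512,-121/128,-15/16,-7/8,-3/4,-1/2,0 } -> simplest -3881/4096
RBRRRRBBRBRBBB: Left { -1,-31/32,-61/64,-243/256,-971/1024,-1941/2048,-3881/4096 }, Right { -485/512,-121/128,-15/16,-7/8,-3/4,-1/2,0 } -> simplest -7761/8192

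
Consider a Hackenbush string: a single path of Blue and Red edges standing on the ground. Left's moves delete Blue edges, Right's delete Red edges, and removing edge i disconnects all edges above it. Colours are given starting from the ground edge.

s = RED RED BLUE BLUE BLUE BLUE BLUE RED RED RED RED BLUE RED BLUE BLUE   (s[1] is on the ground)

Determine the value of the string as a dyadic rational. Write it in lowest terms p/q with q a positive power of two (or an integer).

-8681/8192

R: Left { (no moves) }, Right { 0 } so simplest -1
RR: Left { (no moves) }, Right { -1; 0 } so simplest -2
RRB: Left { -2 }, Right { -1; 0 } so simplest -3/2
RRBB: Left { -2; -3/2 }, Right { -1; 0 } so simplest -5/4
RRBBB: Left { -2; -3/2; -5/4 }, Right { -1; 0 } so simplest -9/8
RRBBBB: Left { -2; -3/2; -5/4; -9/8 }, Right { -1; 0 } so simplest -17/16
RRBBBBB: Left { -2; -3/2; -5/4; -9/8; -17/16 }, Right { -1; 0 } so simplest -33/32
RRBBBBBR: Left { -2; -3/2; -5/4; -9/8; -17/16 }, Right { -33/32; -1; 0 } so simplest -67/64
RRBBBBBRR: Left { -2; -3/2; -5/4; -9/8; -17/16 }, Right { -67/64; -33/32; -1; 0 } so simplest -135/128
RRBBBBBRRR: Left { -2; -3/2; -5/4; -9/8; -17/16 }, Right { -135/128; -67/64; -33/32; -1; 0 } so simplest -271/256
RRBBBBBRRRR: Left { -2; -3/2; -5/4; -9/8; -17/16 }, Right { -271/256; -135/128; -67/64; -33/32; -1; 0 } so simplest -543/512
RRBBBBBRRRRB: Left { -2; -3/2; -5/4; -9/8; -17/16; -543/512 }, Right { -271/256; -135/128; -67/64; -33/32; -1; 0 } so simplest -1085/1024
RRBBBBBRRRRBR: Left { -2; -3/2; -5/4; -9/8; -17/16; -543/512 }, Right { -1085/1024; -271/256; -135/128; -67/64; -33/32; -1; 0 } so simplest -2171/2048
RRBBBBBRRRRBRB: Left { -2; -3/2; -5/4; -9/8; -17/16; -543/512; -2171/2048 }, Right { -1085/1024; -271/256; -135/128; -67/64; -33/32; -1; 0 } so simplest -4341/4096
RRBBBBBRRRRBRBB: Left { -2; -3/2; -5/4; -9/8; -17/16; -543/512; -2171/2048; -4341/4096 }, Right { -1085/1024; -271/256; -135/128; -67/64; -33/32; -1; 0 } so simplest -8681/8192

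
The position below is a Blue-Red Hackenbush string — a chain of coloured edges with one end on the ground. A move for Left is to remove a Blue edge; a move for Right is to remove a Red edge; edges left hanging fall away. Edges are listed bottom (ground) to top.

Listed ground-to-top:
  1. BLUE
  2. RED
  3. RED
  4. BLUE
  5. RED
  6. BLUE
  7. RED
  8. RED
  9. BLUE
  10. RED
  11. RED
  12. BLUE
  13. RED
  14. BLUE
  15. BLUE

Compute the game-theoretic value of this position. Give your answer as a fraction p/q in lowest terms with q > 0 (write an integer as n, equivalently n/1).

edge 1 of 15 (BLUE): { 0 | — } so 1
edge 2 of 15 (RED): { 0 | 1 } so 1/2
edge 3 of 15 (RED): { 0 | 1/2 1 } so 1/4
edge 4 of 15 (BLUE): { 0 1/4 | 1/2 1 } so 3/8
edge 5 of 15 (RED): { 0 1/4 | 3/8 1/2 1 } so 5/16
edge 6 of 15 (BLUE): { 0 1/4 5/16 | 3/8 1/2 1 } so 11/32
edge 7 of 15 (RED): { 0 1/4 5/16 | 11/32 3/8 1/2 1 } so 21/64
edge 8 of 15 (RED): { 0 1/4 5/16 | 21/64 11/32 3/8 1/2 1 } so 41/128
edge 9 of 15 (BLUE): { 0 1/4 5/16 41/128 | 21/64 11/32 3/8 1/2 1 } so 83/256
edge 10 of 15 (RED): { 0 1/4 5/16 41/128 | 83/256 21/64 11/32 3/8 1/2 1 } so 165/512
edge 11 of 15 (RED): { 0 1/4 5/16 41/128 | 165/512 83/256 21/64 11/32 3/8 1/2 1 } so 329/1024
edge 12 of 15 (BLUE): { 0 1/4 5/16 41/128 329/1024 | 165/512 83/256 21/64 11/32 3/8 1/2 1 } so 659/2048
edge 13 of 15 (RED): { 0 1/4 5/16 41/128 329/1024 | 659/2048 165/512 83/256 21/64 11/32 3/8 1/2 1 } so 1317/4096
edge 14 of 15 (BLUE): { 0 1/4 5/16 41/128 329/1024 1317/4096 | 659/2048 165/512 83/256 21/64 11/32 3/8 1/2 1 } so 2635/8192
edge 15 of 15 (BLUE): { 0 1/4 5/16 41/128 329/1024 1317/4096 2635/8192 | 659/2048 165/512 83/256 21/64 11/32 3/8 1/2 1 } so 5271/16384

5271/16384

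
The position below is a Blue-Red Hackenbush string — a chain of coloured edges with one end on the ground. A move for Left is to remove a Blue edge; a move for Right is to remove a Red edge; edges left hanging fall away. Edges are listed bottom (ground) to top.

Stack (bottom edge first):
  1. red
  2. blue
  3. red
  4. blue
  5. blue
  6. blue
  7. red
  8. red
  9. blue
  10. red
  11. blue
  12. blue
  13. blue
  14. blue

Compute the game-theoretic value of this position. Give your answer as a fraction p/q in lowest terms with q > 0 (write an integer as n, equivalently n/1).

Recurse on prefixes of the 14-edge string red blue red blue blue blue red red blue red blue blue blue blue:
step 1: add red to get r; options L={ none } R={ 0 } ⇒ -1
step 2: add blue to get rb; options L={ -1 } R={ 0 } ⇒ -1/2
step 3: add red to get rbr; options L={ -1 } R={ -1/2, 0 } ⇒ -3/4
step 4: add blue to get rbrb; options L={ -1, -3/4 } R={ -1/2, 0 } ⇒ -5/8
step 5: add blue to get rbrbb; options L={ -1, -3/4, -5/8 } R={ -1/2, 0 } ⇒ -9/16
step 6: add blue to get rbrbbb; options L={ -1, -3/4, -5/8, -9/16 } R={ -1/2, 0 } ⇒ -17/32
step 7: add red to get rbrbbbr; options L={ -1, -3/4, -5/8, -9/16 } R={ -17/32, -1/2, 0 } ⇒ -35/64
step 8: add red to get rbrbbbrr; options L={ -1, -3/4, -5/8, -9/16 } R={ -35/64, -17/32, -1/2, 0 } ⇒ -71/128
step 9: add blue to get rbrbbbrrb; options L={ -1, -3/4, -5/8, -9/16, -71/128 } R={ -35/64, -17/32, -1/2, 0 } ⇒ -141/256
step 10: add red to get rbrbbbrrbr; options L={ -1, -3/4, -5/8, -9/16, -71/128 } R={ -141/256, -35/64, -17/32, -1/2, 0 } ⇒ -283/512
step 11: add blue to get rbrbbbrrbrb; options L={ -1, -3/4, -5/8, -9/16, -71/128, -283/512 } R={ -141/256, -35/64, -17/32, -1/2, 0 } ⇒ -565/1024
step 12: add blue to get rbrbbbrrbrbb; options L={ -1, -3/4, -5/8, -9/16, -71/128, -283/512, -565/1024 } R={ -141/256, -35/64, -17/32, -1/2, 0 } ⇒ -1129/2048
step 13: add blue to get rbrbbbrrbrbbb; options L={ -1, -3/4, -5/8, -9/16, -71/128, -283/512, -565/1024, -1129/2048 } R={ -141/256, -35/64, -17/32, -1/2, 0 } ⇒ -2257/4096
step 14: add blue to get rbrbbbrrbrbbbb; options L={ -1, -3/4, -5/8, -9/16, -71/128, -283/512, -565/1024, -1129/2048, -2257/4096 } R={ -141/256, -35/64, -17/32, -1/2, 0 } ⇒ -4513/8192

-4513/8192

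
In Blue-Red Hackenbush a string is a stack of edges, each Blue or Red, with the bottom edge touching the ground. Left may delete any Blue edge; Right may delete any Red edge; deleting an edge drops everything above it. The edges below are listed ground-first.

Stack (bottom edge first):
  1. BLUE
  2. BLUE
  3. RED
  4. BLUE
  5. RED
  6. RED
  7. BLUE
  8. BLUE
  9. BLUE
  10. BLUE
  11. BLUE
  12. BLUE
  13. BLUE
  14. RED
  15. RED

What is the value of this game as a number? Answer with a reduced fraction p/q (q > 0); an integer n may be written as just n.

13305/8192

Recurse on prefixes of the 15-edge string BLUE BLUE RED BLUE RED RED BLUE BLUE BLUE BLUE BLUE BLUE BLUE RED RED:
G(B) = { 0 | — } → 1
G(BB) = { 0,1 | — } → 2
G(BBR) = { 0,1 | 2 } → 3/2
G(BBRB) = { 0,1,3/2 | 2 } → 7/4
G(BBRBR) = { 0,1,3/2 | 7/4,2 } → 13/8
G(BBRBRR) = { 0,1,3/2 | 13/8,7/4,2 } → 25/16
G(BBRBRRB) = { 0,1,3/2,25/16 | 13/8,7/4,2 } → 51/32
G(BBRBRRBB) = { 0,1,3/2,25/16,51/32 | 13/8,7/4,2 } → 103/64
G(BBRBRRBBB) = { 0,1,3/2,25/16,51/32,103/64 | 13/8,7/4,2 } → 207/128
G(BBRBRRBBBB) = { 0,1,3/2,25/16,51/32,103/64,207/128 | 13/8,7/4,2 } → 415/256
G(BBRBRRBBBBB) = { 0,1,3/2,25/16,51/32,103/64,207/128,415/256 | 13/8,7/4,2 } → 831/512
G(BBRBRRBBBBBB) = { 0,1,3/2,25/16,51/32,103/64,207/128,415/256,831/512 | 13/8,7/4,2 } → 1663/1024
G(BBRBRRBBBBBBB) = { 0,1,3/2,25/16,51/32,103/64,207/128,415/256,831/512,1663/1024 | 13/8,7/4,2 } → 3327/2048
G(BBRBRRBBBBBBBR) = { 0,1,3/2,25/16,51/32,103/64,207/128,415/256,831/512,1663/1024 | 3327/2048,13/8,7/4,2 } → 6653/4096
G(BBRBRRBBBBBBBRR) = { 0,1,3/2,25/16,51/32,103/64,207/128,415/256,831/512,1663/1024 | 6653/4096,3327/2048,13/8,7/4,2 } → 13305/8192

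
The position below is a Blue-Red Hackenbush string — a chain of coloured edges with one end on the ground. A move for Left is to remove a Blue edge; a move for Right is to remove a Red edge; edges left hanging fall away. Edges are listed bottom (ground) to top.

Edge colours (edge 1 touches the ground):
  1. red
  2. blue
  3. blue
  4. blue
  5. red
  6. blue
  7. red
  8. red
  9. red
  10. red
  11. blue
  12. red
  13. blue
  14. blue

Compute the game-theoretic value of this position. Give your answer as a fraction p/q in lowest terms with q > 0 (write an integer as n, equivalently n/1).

-1513/8192

Prefix values for red blue blue blue red blue red red red red blue red blue blue via {L|R} + simplicity:
val(r) = { (no moves) | 0 } so -1
val(rb) = { -1 | 0 } so -1/2
val(rbb) = { -1; -1/2 | 0 } so -1/4
val(rbbb) = { -1; -1/2; -1/4 | 0 } so -1/8
val(rbbbr) = { -1; -1/2; -1/4 | -1/8; 0 } so -3/16
val(rbbbrb) = { -1; -1/2; -1/4; -3/16 | -1/8; 0 } so -5/32
val(rbbbrbr) = { -1; -1/2; -1/4; -3/16 | -5/32; -1/8; 0 } so -11/64
val(rbbbrbrr) = { -1; -1/2; -1/4; -3/16 | -11/64; -5/32; -1/8; 0 } so -23/128
val(rbbbrbrrr) = { -1; -1/2; -1/4; -3/16 | -23/128; -11/64; -5/32; -1/8; 0 } so -47/256
val(rbbbrbrrrr) = { -1; -1/2; -1/4; -3/16 | -47/256; -23/128; -11/64; -5/32; -1/8; 0 } so -95/512
val(rbbbrbrrrrb) = { -1; -1/2; -1/4; -3/16; -95/512 | -47/256; -23/128; -11/64; -5/32; -1/8; 0 } so -189/1024
val(rbbbrbrrrrbr) = { -1; -1/2; -1/4; -3/16; -95/512 | -189/1024; -47/256; -23/128; -11/64; -5/32; -1/8; 0 } so -379/2048
val(rbbbrbrrrrbrb) = { -1; -1/2; -1/4; -3/16; -95/512; -379/2048 | -189/1024; -47/256; -23/128; -11/64; -5/32; -1/8; 0 } so -757/4096
val(rbbbrbrrrrbrbb) = { -1; -1/2; -1/4; -3/16; -95/512; -379/2048; -757/4096 | -189/1024; -47/256; -23/128; -11/64; -5/32; -1/8; 0 } so -1513/8192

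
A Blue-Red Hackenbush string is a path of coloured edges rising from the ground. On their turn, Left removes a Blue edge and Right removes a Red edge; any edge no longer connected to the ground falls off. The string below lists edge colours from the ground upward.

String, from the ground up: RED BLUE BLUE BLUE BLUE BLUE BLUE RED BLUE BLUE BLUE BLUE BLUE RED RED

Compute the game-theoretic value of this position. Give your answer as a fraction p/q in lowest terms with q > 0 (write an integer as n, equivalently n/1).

-263/16384

v(R) = { — | 0 } = -1
v(RB) = { -1 | 0 } = -1/2
v(RBB) = { -1, -1/2 | 0 } = -1/4
v(RBBB) = { -1, -1/2, -1/4 | 0 } = -1/8
v(RBBBB) = { -1, -1/2, -1/4, -1/8 | 0 } = -1/16
v(RBBBBB) = { -1, -1/2, -1/4, -1/8, -1/16 | 0 } = -1/32
v(RBBBBBB) = { -1, -1/2, -1/4, -1/8, -1/16, -1/32 | 0 } = -1/64
v(RBBBBBBR) = { -1, -1/2, -1/4, -1/8, -1/16, -1/32 | -1/64, 0 } = -3/128
v(RBBBBBBRB) = { -1, -1/2, -1/4, -1/8, -1/16, -1/32, -3/128 | -1/64, 0 } = -5/256
v(RBBBBBBRBB) = { -1, -1/2, -1/4, -1/8, -1/16, -1/32, -3/128, -5/256 | -1/64, 0 } = -9/512
v(RBBBBBBRBBB) = { -1, -1/2, -1/4, -1/8, -1/16, -1/32, -3/128, -5/256, -9/512 | -1/64, 0 } = -17/1024
v(RBBBBBBRBBBB) = { -1, -1/2, -1/4, -1/8, -1/16, -1/32, -3/128, -5/256, -9/512, -17/1024 | -1/64, 0 } = -33/2048
v(RBBBBBBRBBBBB) = { -1, -1/2, -1/4, -1/8, -1/16, -1/32, -3/128, -5/256, -9/512, -17/1024, -33/2048 | -1/64, 0 } = -65/4096
v(RBBBBBBRBBBBBR) = { -1, -1/2, -1/4, -1/8, -1/16, -1/32, -3/128, -5/256, -9/512, -17/1024, -33/2048 | -65/4096, -1/64, 0 } = -131/8192
v(RBBBBBBRBBBBBRR) = { -1, -1/2, -1/4, -1/8, -1/16, -1/32, -3/128, -5/256, -9/512, -17/1024, -33/2048 | -131/8192, -65/4096, -1/64, 0 } = -263/16384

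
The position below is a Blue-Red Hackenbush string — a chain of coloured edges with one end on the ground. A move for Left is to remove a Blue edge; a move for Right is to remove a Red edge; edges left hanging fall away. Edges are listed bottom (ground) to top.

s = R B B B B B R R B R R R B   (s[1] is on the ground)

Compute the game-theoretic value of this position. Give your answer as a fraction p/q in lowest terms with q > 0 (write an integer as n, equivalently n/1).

-221/4096

Build v(s[:k]) for k = 1..13, string s = R B B B B B R R B R R R B.
edge 1 of 13 (R): {  | 0 } — -1
edge 2 of 13 (B): { -1 | 0 } — -1/2
edge 3 of 13 (B): { -1, -1/2 | 0 } — -1/4
edge 4 of 13 (B): { -1, -1/2, -1/4 | 0 } — -1/8
edge 5 of 13 (B): { -1, -1/2, -1/4, -1/8 | 0 } — -1/16
edge 6 of 13 (B): { -1, -1/2, -1/4, -1/8, -1/16 | 0 } — -1/32
edge 7 of 13 (R): { -1, -1/2, -1/4, -1/8, -1/16 | -1/32, 0 } — -3/64
edge 8 of 13 (R): { -1, -1/2, -1/4, -1/8, -1/16 | -3/64, -1/32, 0 } — -7/128
edge 9 of 13 (B): { -1, -1/2, -1/4, -1/8, -1/16, -7/128 | -3/64, -1/32, 0 } — -13/256
edge 10 of 13 (R): { -1, -1/2, -1/4, -1/8, -1/16, -7/128 | -13/256, -3/64, -1/32, 0 } — -27/512
edge 11 of 13 (R): { -1, -1/2, -1/4, -1/8, -1/16, -7/128 | -27/512, -13/256, -3/64, -1/32, 0 } — -55/1024
edge 12 of 13 (R): { -1, -1/2, -1/4, -1/8, -1/16, -7/128 | -55/1024, -27/512, -13/256, -3/64, -1/32, 0 } — -111/2048
edge 13 of 13 (B): { -1, -1/2, -1/4, -1/8, -1/16, -7/128, -111/2048 | -55/1024, -27/512, -13/256, -3/64, -1/32, 0 } — -221/4096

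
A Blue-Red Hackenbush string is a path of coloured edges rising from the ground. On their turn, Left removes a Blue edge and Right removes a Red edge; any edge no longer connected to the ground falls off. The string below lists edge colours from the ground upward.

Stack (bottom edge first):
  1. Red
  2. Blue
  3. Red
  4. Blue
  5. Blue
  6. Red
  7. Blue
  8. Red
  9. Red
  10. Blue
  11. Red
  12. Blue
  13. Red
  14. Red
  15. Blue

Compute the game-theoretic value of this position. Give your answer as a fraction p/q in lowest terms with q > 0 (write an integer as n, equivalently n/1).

-9645/16384

step 1: add Red to get R; options L={ — } R={ 0 } = -1
step 2: add Blue to get RB; options L={ -1 } R={ 0 } = -1/2
step 3: add Red to get RBR; options L={ -1 } R={ -1/2,0 } = -3/4
step 4: add Blue to get RBRB; options L={ -1,-3/4 } R={ -1/2,0 } = -5/8
step 5: add Blue to get RBRBB; options L={ -1,-3/4,-5/8 } R={ -1/2,0 } = -9/16
step 6: add Red to get RBRBBR; options L={ -1,-3/4,-5/8 } R={ -9/16,-1/2,0 } = -19/32
step 7: add Blue to get RBRBBRB; options L={ -1,-3/4,-5/8,-19/32 } R={ -9/16,-1/2,0 } = -37/64
step 8: add Red to get RBRBBRBR; options L={ -1,-3/4,-5/8,-19/32 } R={ -37/64,-9/16,-1/2,0 } = -75/128
step 9: add Red to get RBRBBRBRR; options L={ -1,-3/4,-5/8,-19/32 } R={ -75/128,-37/64,-9/16,-1/2,0 } = -151/256
step 10: add Blue to get RBRBBRBRRB; options L={ -1,-3/4,-5/8,-19/32,-151/256 } R={ -75/128,-37/64,-9/16,-1/2,0 } = -301/512
step 11: add Red to get RBRBBRBRRBR; options L={ -1,-3/4,-5/8,-19/32,-151/256 } R={ -301/512,-75/128,-37/64,-9/16,-1/2,0 } = -603/1024
step 12: add Blue to get RBRBBRBRRBRB; options L={ -1,-3/4,-5/8,-19/32,-151/256,-603/1024 } R={ -301/512,-75/128,-37/64,-9/16,-1/2,0 } = -1205/2048
step 13: add Red to get RBRBBRBRRBRBR; options L={ -1,-3/4,-5/8,-19/32,-151/256,-603/1024 } R={ -1205/2048,-301/512,-75/128,-37/64,-9/16,-1/2,0 } = -2411/4096
step 14: add Red to get RBRBBRBRRBRBRR; options L={ -1,-3/4,-5/8,-19/32,-151/256,-603/1024 } R={ -2411/4096,-1205/2048,-301/512,-75/128,-37/64,-9/16,-1/2,0 } = -4823/8192
step 15: add Blue to get RBRBBRBRRBRBRRB; options L={ -1,-3/4,-5/8,-19/32,-151/256,-603/1024,-4823/8192 } R={ -2411/4096,-1205/2048,-301/512,-75/128,-37/64,-9/16,-1/2,0 } = -9645/16384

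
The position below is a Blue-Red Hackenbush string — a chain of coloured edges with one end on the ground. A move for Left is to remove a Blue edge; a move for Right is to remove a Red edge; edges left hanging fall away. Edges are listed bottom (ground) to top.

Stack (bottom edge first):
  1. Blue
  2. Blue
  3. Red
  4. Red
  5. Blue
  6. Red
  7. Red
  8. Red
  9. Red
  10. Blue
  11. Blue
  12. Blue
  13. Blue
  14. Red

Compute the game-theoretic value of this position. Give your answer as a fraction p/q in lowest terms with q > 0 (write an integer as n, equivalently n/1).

5181/4096

Prefix values for Blue Blue Red Red Blue Red Red Red Red Blue Blue Blue Blue Red via {L|R} + simplicity:
edge 1 of 14 (Blue): { 0 | — } -> 1
edge 2 of 14 (Blue): { 0; 1 | — } -> 2
edge 3 of 14 (Red): { 0; 1 | 2 } -> 3/2
edge 4 of 14 (Red): { 0; 1 | 3/2; 2 } -> 5/4
edge 5 of 14 (Blue): { 0; 1; 5/4 | 3/2; 2 } -> 11/8
edge 6 of 14 (Red): { 0; 1; 5/4 | 11/8; 3/2; 2 } -> 21/16
edge 7 of 14 (Red): { 0; 1; 5/4 | 21/16; 11/8; 3/2; 2 } -> 41/32
edge 8 of 14 (Red): { 0; 1; 5/4 | 41/32; 21/16; 11/8; 3/2; 2 } -> 81/64
edge 9 of 14 (Red): { 0; 1; 5/4 | 81/64; 41/32; 21/16; 11/8; 3/2; 2 } -> 161/128
edge 10 of 14 (Blue): { 0; 1; 5/4; 161/128 | 81/64; 41/32; 21/16; 11/8; 3/2; 2 } -> 323/256
edge 11 of 14 (Blue): { 0; 1; 5/4; 161/128; 323/256 | 81/64; 41/32; 21/16; 11/8; 3/2; 2 } -> 647/512
edge 12 of 14 (Blue): { 0; 1; 5/4; 161/128; 323/256; 647/512 | 81/64; 41/32; 21/16; 11/8; 3/2; 2 } -> 1295/1024
edge 13 of 14 (Blue): { 0; 1; 5/4; 161/128; 323/256; 647/512; 1295/1024 | 81/64; 41/32; 21/16; 11/8; 3/2; 2 } -> 2591/2048
edge 14 of 14 (Red): { 0; 1; 5/4; 161/128; 323/256; 647/512; 1295/1024 | 2591/2048; 81/64; 41/32; 21/16; 11/8; 3/2; 2 } -> 5181/4096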